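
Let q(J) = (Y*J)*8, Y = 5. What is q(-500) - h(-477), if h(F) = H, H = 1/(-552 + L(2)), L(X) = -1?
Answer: -11059999/553 ≈ -20000.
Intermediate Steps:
q(J) = 40*J (q(J) = (5*J)*8 = 40*J)
H = -1/553 (H = 1/(-552 - 1) = 1/(-553) = -1/553 ≈ -0.0018083)
h(F) = -1/553
q(-500) - h(-477) = 40*(-500) - 1*(-1/553) = -20000 + 1/553 = -11059999/553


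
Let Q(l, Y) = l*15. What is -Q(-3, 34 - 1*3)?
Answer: 45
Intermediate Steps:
Q(l, Y) = 15*l
-Q(-3, 34 - 1*3) = -15*(-3) = -1*(-45) = 45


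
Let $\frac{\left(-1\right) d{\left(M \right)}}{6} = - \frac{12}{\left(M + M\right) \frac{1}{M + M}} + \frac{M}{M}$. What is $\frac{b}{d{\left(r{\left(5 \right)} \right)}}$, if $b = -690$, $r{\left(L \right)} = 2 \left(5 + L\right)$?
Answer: $- \frac{115}{11} \approx -10.455$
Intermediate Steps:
$r{\left(L \right)} = 10 + 2 L$
$d{\left(M \right)} = 66$ ($d{\left(M \right)} = - 6 \left(- \frac{12}{\left(M + M\right) \frac{1}{M + M}} + \frac{M}{M}\right) = - 6 \left(- \frac{12}{2 M \frac{1}{2 M}} + 1\right) = - 6 \left(- \frac{12}{1} + 1\right) = - 6 \left(\left(-12\right) 1 + 1\right) = - 6 \left(-12 + 1\right) = \left(-6\right) \left(-11\right) = 66$)
$\frac{b}{d{\left(r{\left(5 \right)} \right)}} = - \frac{690}{66} = \left(-690\right) \frac{1}{66} = - \frac{115}{11}$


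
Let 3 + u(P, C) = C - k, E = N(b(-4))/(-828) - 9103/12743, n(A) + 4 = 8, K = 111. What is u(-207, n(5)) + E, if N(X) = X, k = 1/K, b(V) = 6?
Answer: 17528171/65065758 ≈ 0.26939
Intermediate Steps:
n(A) = 4 (n(A) = -4 + 8 = 4)
k = 1/111 ≈ 0.0090090
E = -1268957/1758534 (E = 6/(-828) - 9103/12743 = 6*(-1/828) - 9103*1/12743 = -1/138 - 9103/12743 = -1268957/1758534 ≈ -0.72160)
u(P, C) = -334/111 + C (u(P, C) = -3 + (C - 1*1/111) = -3 + (C - 1/111) = -3 + (-1/111 + C) = -334/111 + C)
u(-207, n(5)) + E = (-334/111 + 4) - 1268957/1758534 = 110/111 - 1268957/1758534 = 17528171/65065758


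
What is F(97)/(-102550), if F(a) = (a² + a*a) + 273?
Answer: -19091/102550 ≈ -0.18616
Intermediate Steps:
F(a) = 273 + 2*a² (F(a) = (a² + a²) + 273 = 2*a² + 273 = 273 + 2*a²)
F(97)/(-102550) = (273 + 2*97²)/(-102550) = (273 + 2*9409)*(-1/102550) = (273 + 18818)*(-1/102550) = 19091*(-1/102550) = -19091/102550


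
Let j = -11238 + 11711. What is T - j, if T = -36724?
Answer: -37197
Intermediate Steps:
j = 473
T - j = -36724 - 1*473 = -36724 - 473 = -37197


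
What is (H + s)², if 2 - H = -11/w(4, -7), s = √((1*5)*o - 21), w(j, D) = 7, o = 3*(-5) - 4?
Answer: -5059/49 + 100*I*√29/7 ≈ -103.24 + 76.931*I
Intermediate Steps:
o = -19 (o = -15 - 4 = -19)
s = 2*I*√29 (s = √((1*5)*(-19) - 21) = √(5*(-19) - 21) = √(-95 - 21) = √(-116) = 2*I*√29 ≈ 10.77*I)
H = 25/7 (H = 2 - (-11)/7 = 2 - 1*(-11/7) = 2 + 11/7 = 25/7 ≈ 3.5714)
(H + s)² = (25/7 + 2*I*√29)²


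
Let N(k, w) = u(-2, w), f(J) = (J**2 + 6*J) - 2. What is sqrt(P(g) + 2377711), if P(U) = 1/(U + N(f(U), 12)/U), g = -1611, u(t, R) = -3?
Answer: sqrt(1779498863869578874)/865106 ≈ 1542.0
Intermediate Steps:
f(J) = -2 + J**2 + 6*J
N(k, w) = -3
P(U) = 1/(U - 3/U)
sqrt(P(g) + 2377711) = sqrt(-1611/(-3 + (-1611)**2) + 2377711) = sqrt(-1611/(-3 + 2595321) + 2377711) = sqrt(-1611/2595318 + 2377711) = sqrt(-1611*1/2595318 + 2377711) = sqrt(-537/865106 + 2377711) = sqrt(2056972051829/865106) = sqrt(1779498863869578874)/865106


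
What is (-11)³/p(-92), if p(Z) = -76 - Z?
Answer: -1331/16 ≈ -83.188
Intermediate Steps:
(-11)³/p(-92) = (-11)³/(-76 - 1*(-92)) = -1331/(-76 + 92) = -1331/16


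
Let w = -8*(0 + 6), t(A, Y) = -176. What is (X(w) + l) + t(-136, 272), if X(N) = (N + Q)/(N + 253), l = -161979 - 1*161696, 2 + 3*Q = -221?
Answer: -199168732/615 ≈ -3.2385e+5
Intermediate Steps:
Q = -223/3 (Q = -⅔ + (⅓)*(-221) = -⅔ - 221/3 = -223/3 ≈ -74.333)
l = -323675 (l = -161979 - 161696 = -323675)
w = -48 (w = -8*6 = -48)
X(N) = (-223/3 + N)/(253 + N) (X(N) = (N - 223/3)/(N + 253) = (-223/3 + N)/(253 + N))
(X(w) + l) + t(-136, 272) = ((-223/3 - 48)/(253 - 48) - 323675) - 176 = (-367/3/205 - 323675) - 176 = ((1/205)*(-367/3) - 323675) - 176 = (-367/615 - 323675) - 176 = -199060492/615 - 176 = -199168732/615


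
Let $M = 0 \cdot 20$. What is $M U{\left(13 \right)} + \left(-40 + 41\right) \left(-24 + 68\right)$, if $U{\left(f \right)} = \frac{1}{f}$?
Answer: $44$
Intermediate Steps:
$M = 0$
$M U{\left(13 \right)} + \left(-40 + 41\right) \left(-24 + 68\right) = \frac{0}{13} + \left(-40 + 41\right) \left(-24 + 68\right) = 0 \cdot \frac{1}{13} + 1 \cdot 44 = 0 + 44 = 44$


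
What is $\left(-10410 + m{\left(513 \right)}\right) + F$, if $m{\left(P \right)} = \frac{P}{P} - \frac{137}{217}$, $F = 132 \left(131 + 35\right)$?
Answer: $\frac{2496014}{217} \approx 11502.0$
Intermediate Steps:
$F = 21912$ ($F = 132 \cdot 166 = 21912$)
$m{\left(P \right)} = \frac{80}{217}$ ($m{\left(P \right)} = 1 - \frac{137}{217} = \frac{80}{217}$)
$\left(-10410 + m{\left(513 \right)}\right) + F = \left(-10410 + \frac{80}{217}\right) + 21912 = - \frac{2258890}{217} + 21912 = \frac{2496014}{217}$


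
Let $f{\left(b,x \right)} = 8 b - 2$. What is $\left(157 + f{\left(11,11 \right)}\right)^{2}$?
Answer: $59049$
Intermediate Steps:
$f{\left(b,x \right)} = -2 + 8 b$
$\left(157 + f{\left(11,11 \right)}\right)^{2} = \left(157 + \left(-2 + 8 \cdot 11\right)\right)^{2} = \left(157 + \left(-2 + 88\right)\right)^{2} = \left(157 + 86\right)^{2} = 243^{2} = 59049$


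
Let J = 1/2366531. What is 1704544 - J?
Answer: 4033856216863/2366531 ≈ 1.7045e+6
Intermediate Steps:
J = 1/2366531 ≈ 4.2256e-7
1704544 - J = 1704544 - 1*1/2366531 = 1704544 - 1/2366531 = 4033856216863/2366531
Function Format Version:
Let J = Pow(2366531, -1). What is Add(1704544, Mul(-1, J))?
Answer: Rational(4033856216863, 2366531) ≈ 1.7045e+6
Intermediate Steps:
J = Rational(1, 2366531) ≈ 4.2256e-7
Add(1704544, Mul(-1, J)) = Add(1704544, Mul(-1, Rational(1, 2366531))) = Add(1704544, Rational(-1, 2366531)) = Rational(4033856216863, 2366531)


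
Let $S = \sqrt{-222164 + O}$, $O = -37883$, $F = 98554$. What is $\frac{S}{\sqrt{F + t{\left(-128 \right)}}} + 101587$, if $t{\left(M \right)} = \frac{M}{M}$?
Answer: $101587 + \frac{i \sqrt{25628932085}}{98555} \approx 1.0159 \cdot 10^{5} + 1.6244 i$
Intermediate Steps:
$t{\left(M \right)} = 1$
$S = i \sqrt{260047}$ ($S = \sqrt{-222164 - 37883} = \sqrt{-260047} = i \sqrt{260047} \approx 509.95 i$)
$\frac{S}{\sqrt{F + t{\left(-128 \right)}}} + 101587 = \frac{i \sqrt{260047}}{\sqrt{98554 + 1}} + 101587 = \frac{i \sqrt{260047}}{\sqrt{98555}} + 101587 = i \sqrt{260047} \frac{\sqrt{98555}}{98555} + 101587 = \frac{i \sqrt{25628932085}}{98555} + 101587 = 101587 + \frac{i \sqrt{25628932085}}{98555}$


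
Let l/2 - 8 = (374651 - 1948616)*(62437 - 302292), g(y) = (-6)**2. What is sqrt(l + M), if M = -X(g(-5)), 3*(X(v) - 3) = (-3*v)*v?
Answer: sqrt(755046751459) ≈ 8.6893e+5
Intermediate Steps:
g(y) = 36
X(v) = 3 - v**2 (X(v) = 3 + ((-3*v)*v)/3 = 3 + (-3*v**2)/3 = 3 - v**2)
l = 755046750166 (l = 16 + 2*((374651 - 1948616)*(62437 - 302292)) = 16 + 2*(-1573965*(-239855)) = 16 + 2*377523375075 = 16 + 755046750150 = 755046750166)
M = 1293 (M = -(3 - 1*36**2) = -(3 - 1*1296) = -(3 - 1296) = -1*(-1293) = 1293)
sqrt(l + M) = sqrt(755046750166 + 1293) = sqrt(755046751459)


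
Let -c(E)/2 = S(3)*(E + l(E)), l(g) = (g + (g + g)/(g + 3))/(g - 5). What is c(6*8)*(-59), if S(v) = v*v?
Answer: 38164032/731 ≈ 52208.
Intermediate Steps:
S(v) = v**2
l(g) = (g + 2*g/(3 + g))/(-5 + g) (l(g) = (g + (2*g)/(3 + g))/(-5 + g) = (g + 2*g/(3 + g))/(-5 + g))
c(E) = -18*E - 18*E*(5 + E)/(-15 + E**2 - 2*E) (c(E) = -2*3**2*(E + E*(5 + E)/(-15 + E**2 - 2*E)) = -18*(E + E*(5 + E)/(-15 + E**2 - 2*E)) = -2*(9*E + 9*E*(5 + E)/(-15 + E**2 - 2*E)) = -18*E - 18*E*(5 + E)/(-15 + E**2 - 2*E))
c(6*8)*(-59) = (18*(6*8)*(-10 + (6*8)**2 - 6*8)/(15 - (6*8)**2 + 2*(6*8)))*(-59) = (18*48*(-10 + 48**2 - 1*48)/(15 - 1*48**2 + 2*48))*(-59) = (18*48*(-10 + 2304 - 48)/(15 - 1*2304 + 96))*(-59) = (18*48*2246/(15 - 2304 + 96))*(-59) = (18*48*2246/(-2193))*(-59) = (18*48*(-1/2193)*2246)*(-59) = -646848/731*(-59) = 38164032/731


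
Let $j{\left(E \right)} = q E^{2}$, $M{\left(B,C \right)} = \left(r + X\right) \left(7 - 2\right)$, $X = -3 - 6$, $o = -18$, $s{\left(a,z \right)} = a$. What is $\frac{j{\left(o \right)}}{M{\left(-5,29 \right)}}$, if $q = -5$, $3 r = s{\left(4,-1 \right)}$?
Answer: $\frac{972}{23} \approx 42.261$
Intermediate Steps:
$X = -9$
$r = \frac{4}{3}$ ($r = \frac{1}{3} \cdot 4 = \frac{4}{3} \approx 1.3333$)
$M{\left(B,C \right)} = - \frac{115}{3}$ ($M{\left(B,C \right)} = \left(\frac{4}{3} - 9\right) \left(7 - 2\right) = \left(- \frac{23}{3}\right) 5 = - \frac{115}{3}$)
$j{\left(E \right)} = - 5 E^{2}$
$\frac{j{\left(o \right)}}{M{\left(-5,29 \right)}} = \frac{\left(-5\right) \left(-18\right)^{2}}{- \frac{115}{3}} = \left(-5\right) 324 \left(- \frac{3}{115}\right) = \left(-1620\right) \left(- \frac{3}{115}\right) = \frac{972}{23}$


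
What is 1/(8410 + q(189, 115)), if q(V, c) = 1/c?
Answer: 115/967151 ≈ 0.00011891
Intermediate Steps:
1/(8410 + q(189, 115)) = 1/(8410 + 1/115) = 1/(967151/115) = 115/967151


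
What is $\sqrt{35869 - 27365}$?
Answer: $2 \sqrt{2126} \approx 92.217$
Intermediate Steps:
$\sqrt{35869 - 27365} = \sqrt{8504} = 2 \sqrt{2126}$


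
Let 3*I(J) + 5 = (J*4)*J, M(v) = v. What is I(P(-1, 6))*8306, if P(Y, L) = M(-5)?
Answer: 789070/3 ≈ 2.6302e+5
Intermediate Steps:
P(Y, L) = -5
I(J) = -5/3 + 4*J**2/3 (I(J) = -5/3 + ((J*4)*J)/3 = -5/3 + ((4*J)*J)/3 = -5/3 + (4*J**2)/3 = -5/3 + 4*J**2/3)
I(P(-1, 6))*8306 = (-5/3 + (4/3)*(-5)**2)*8306 = (-5/3 + (4/3)*25)*8306 = (-5/3 + 100/3)*8306 = (95/3)*8306 = 789070/3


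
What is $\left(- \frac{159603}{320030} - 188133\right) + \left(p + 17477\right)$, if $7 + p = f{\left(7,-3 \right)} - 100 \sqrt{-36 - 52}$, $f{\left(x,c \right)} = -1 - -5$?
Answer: $- \frac{54616159373}{320030} - 200 i \sqrt{22} \approx -1.7066 \cdot 10^{5} - 938.08 i$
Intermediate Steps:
$f{\left(x,c \right)} = 4$ ($f{\left(x,c \right)} = -1 + 5 = 4$)
$p = -3 - 200 i \sqrt{22}$ ($p = -7 + \left(4 - 100 \sqrt{-36 - 52}\right) = -7 + \left(4 - 100 \sqrt{-88}\right) = -7 + \left(4 - 100 \cdot 2 i \sqrt{22}\right) = -7 + \left(4 - 200 i \sqrt{22}\right) = -3 - 200 i \sqrt{22} \approx -3.0 - 938.08 i$)
$\left(- \frac{159603}{320030} - 188133\right) + \left(p + 17477\right) = \left(- \frac{159603}{320030} - 188133\right) + \left(\left(-3 - 200 i \sqrt{22}\right) + 17477\right) = \left(\left(-159603\right) \frac{1}{320030} - 188133\right) + \left(17474 - 200 i \sqrt{22}\right) = \left(- \frac{159603}{320030} - 188133\right) + \left(17474 - 200 i \sqrt{22}\right) = - \frac{60208363593}{320030} + \left(17474 - 200 i \sqrt{22}\right) = - \frac{54616159373}{320030} - 200 i \sqrt{22}$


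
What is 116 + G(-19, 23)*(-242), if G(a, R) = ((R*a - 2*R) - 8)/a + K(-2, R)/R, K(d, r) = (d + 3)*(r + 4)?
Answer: -2806360/437 ≈ -6421.9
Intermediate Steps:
K(d, r) = (3 + d)*(4 + r)
G(a, R) = (4 + R)/R + (-8 - 2*R + R*a)/a (G(a, R) = ((R*a - 2*R) - 8)/a + (12 + 3*R + 4*(-2) - 2*R)/R = ((-2*R + R*a) - 8)/a + (12 + 3*R - 8 - 2*R)/R = (-8 - 2*R + R*a)/a + (4 + R)/R = (4 + R)/R + (-8 - 2*R + R*a)/a)
116 + G(-19, 23)*(-242) = 116 + (1 + 23 - 8/(-19) + 4/23 - 2*23/(-19))*(-242) = 116 + (1 + 23 - 8*(-1/19) + 4*(1/23) - 2*23*(-1/19))*(-242) = 116 + (1 + 23 + 8/19 + 4/23 + 46/19)*(-242) = 116 + (11806/437)*(-242) = 116 - 2857052/437 = -2806360/437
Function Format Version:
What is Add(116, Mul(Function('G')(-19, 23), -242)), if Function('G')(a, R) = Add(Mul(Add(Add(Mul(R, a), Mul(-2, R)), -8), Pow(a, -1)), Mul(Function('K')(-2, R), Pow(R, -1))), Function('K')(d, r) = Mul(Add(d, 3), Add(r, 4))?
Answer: Rational(-2806360, 437) ≈ -6421.9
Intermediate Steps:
Function('K')(d, r) = Mul(Add(3, d), Add(4, r))
Function('G')(a, R) = Add(Mul(Pow(R, -1), Add(4, R)), Mul(Pow(a, -1), Add(-8, Mul(-2, R), Mul(R, a)))) (Function('G')(a, R) = Add(Mul(Add(Add(Mul(R, a), Mul(-2, R)), -8), Pow(a, -1)), Mul(Add(12, Mul(3, R), Mul(4, -2), Mul(-2, R)), Pow(R, -1))) = Add(Mul(Add(Add(Mul(-2, R), Mul(R, a)), -8), Pow(a, -1)), Mul(Add(12, Mul(3, R), -8, Mul(-2, R)), Pow(R, -1))) = Add(Mul(Add(-8, Mul(-2, R), Mul(R, a)), Pow(a, -1)), Mul(Add(4, R), Pow(R, -1))) = Add(Mul(Pow(a, -1), Add(-8, Mul(-2, R), Mul(R, a))), Mul(Pow(R, -1), Add(4, R))) = Add(Mul(Pow(R, -1), Add(4, R)), Mul(Pow(a, -1), Add(-8, Mul(-2, R), Mul(R, a)))))
Add(116, Mul(Function('G')(-19, 23), -242)) = Add(116, Mul(Add(1, 23, Mul(-8, Pow(-19, -1)), Mul(4, Pow(23, -1)), Mul(-2, 23, Pow(-19, -1))), -242)) = Add(116, Mul(Add(1, 23, Mul(-8, Rational(-1, 19)), Mul(4, Rational(1, 23)), Mul(-2, 23, Rational(-1, 19))), -242)) = Add(116, Mul(Add(1, 23, Rational(8, 19), Rational(4, 23), Rational(46, 19)), -242)) = Add(116, Mul(Rational(11806, 437), -242)) = Add(116, Rational(-2857052, 437)) = Rational(-2806360, 437)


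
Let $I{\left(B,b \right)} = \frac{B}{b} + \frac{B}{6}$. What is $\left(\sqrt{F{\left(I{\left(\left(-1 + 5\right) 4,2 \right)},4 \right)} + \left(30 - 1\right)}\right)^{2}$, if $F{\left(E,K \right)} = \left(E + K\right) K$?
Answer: $\frac{263}{3} \approx 87.667$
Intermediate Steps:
$I{\left(B,b \right)} = \frac{B}{6} + \frac{B}{b}$ ($I{\left(B,b \right)} = \frac{B}{b} + B \frac{1}{6} = \frac{B}{b} + \frac{B}{6} = \frac{B}{6} + \frac{B}{b}$)
$F{\left(E,K \right)} = K \left(E + K\right)$
$\left(\sqrt{F{\left(I{\left(\left(-1 + 5\right) 4,2 \right)},4 \right)} + \left(30 - 1\right)}\right)^{2} = \left(\sqrt{4 \left(\left(\frac{\left(-1 + 5\right) 4}{6} + \frac{\left(-1 + 5\right) 4}{2}\right) + 4\right) + \left(30 - 1\right)}\right)^{2} = \left(\sqrt{4 \left(\left(\frac{4 \cdot 4}{6} + 4 \cdot 4 \cdot \frac{1}{2}\right) + 4\right) + 29}\right)^{2} = \left(\sqrt{4 \left(\left(\frac{1}{6} \cdot 16 + 16 \cdot \frac{1}{2}\right) + 4\right) + 29}\right)^{2} = \left(\sqrt{4 \left(\left(\frac{8}{3} + 8\right) + 4\right) + 29}\right)^{2} = \left(\sqrt{4 \left(\frac{32}{3} + 4\right) + 29}\right)^{2} = \left(\sqrt{4 \cdot \frac{44}{3} + 29}\right)^{2} = \left(\sqrt{\frac{176}{3} + 29}\right)^{2} = \left(\sqrt{\frac{263}{3}}\right)^{2} = \left(\frac{\sqrt{789}}{3}\right)^{2} = \frac{263}{3}$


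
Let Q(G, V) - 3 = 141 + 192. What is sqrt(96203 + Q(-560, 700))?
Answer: sqrt(96539) ≈ 310.71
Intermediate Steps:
Q(G, V) = 336 (Q(G, V) = 3 + (141 + 192) = 3 + 333 = 336)
sqrt(96203 + Q(-560, 700)) = sqrt(96203 + 336) = sqrt(96539)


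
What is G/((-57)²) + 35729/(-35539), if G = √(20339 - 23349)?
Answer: -35729/35539 + I*√3010/3249 ≈ -1.0053 + 0.016886*I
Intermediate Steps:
G = I*√3010 (G = √(-3010) = I*√3010 ≈ 54.863*I)
G/((-57)²) + 35729/(-35539) = (I*√3010)/((-57)²) + 35729/(-35539) = (I*√3010)/3249 + 35729*(-1/35539) = (I*√3010)*(1/3249) - 35729/35539 = I*√3010/3249 - 35729/35539 = -35729/35539 + I*√3010/3249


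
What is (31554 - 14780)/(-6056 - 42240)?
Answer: -8387/24148 ≈ -0.34732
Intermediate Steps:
(31554 - 14780)/(-6056 - 42240) = 16774/(-48296) = 16774*(-1/48296) = -8387/24148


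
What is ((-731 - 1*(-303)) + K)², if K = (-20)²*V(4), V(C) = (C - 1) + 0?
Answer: 595984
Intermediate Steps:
V(C) = -1 + C (V(C) = (-1 + C) + 0 = -1 + C)
K = 1200 (K = (-20)²*(-1 + 4) = 400*3 = 1200)
((-731 - 1*(-303)) + K)² = ((-731 - 1*(-303)) + 1200)² = ((-731 + 303) + 1200)² = (-428 + 1200)² = 772² = 595984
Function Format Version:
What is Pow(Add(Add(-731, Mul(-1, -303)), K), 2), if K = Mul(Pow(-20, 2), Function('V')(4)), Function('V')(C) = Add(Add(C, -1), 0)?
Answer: 595984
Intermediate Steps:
Function('V')(C) = Add(-1, C) (Function('V')(C) = Add(Add(-1, C), 0) = Add(-1, C))
K = 1200 (K = Mul(Pow(-20, 2), Add(-1, 4)) = Mul(400, 3) = 1200)
Pow(Add(Add(-731, Mul(-1, -303)), K), 2) = Pow(Add(Add(-731, Mul(-1, -303)), 1200), 2) = Pow(Add(Add(-731, 303), 1200), 2) = Pow(Add(-428, 1200), 2) = Pow(772, 2) = 595984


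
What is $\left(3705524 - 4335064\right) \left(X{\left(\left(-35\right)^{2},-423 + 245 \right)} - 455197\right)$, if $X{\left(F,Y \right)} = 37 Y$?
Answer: $290710869820$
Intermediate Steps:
$\left(3705524 - 4335064\right) \left(X{\left(\left(-35\right)^{2},-423 + 245 \right)} - 455197\right) = \left(3705524 - 4335064\right) \left(37 \left(-423 + 245\right) - 455197\right) = - 629540 \left(37 \left(-178\right) - 455197\right) = - 629540 \left(-6586 - 455197\right) = \left(-629540\right) \left(-461783\right) = 290710869820$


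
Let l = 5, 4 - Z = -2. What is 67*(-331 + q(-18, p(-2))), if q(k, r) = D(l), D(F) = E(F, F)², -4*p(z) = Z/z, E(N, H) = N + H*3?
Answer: 4623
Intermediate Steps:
Z = 6 (Z = 4 - 1*(-2) = 4 + 2 = 6)
E(N, H) = N + 3*H
p(z) = -3/(2*z)
D(F) = 16*F² (D(F) = (F + 3*F)² = (4*F)² = 16*F²)
q(k, r) = 400 (q(k, r) = 16*5² = 16*25 = 400)
67*(-331 + q(-18, p(-2))) = 67*(-331 + 400) = 67*69 = 4623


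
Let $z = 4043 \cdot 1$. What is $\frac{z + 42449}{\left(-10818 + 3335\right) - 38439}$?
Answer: $- \frac{23246}{22961} \approx -1.0124$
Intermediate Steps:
$z = 4043$
$\frac{z + 42449}{\left(-10818 + 3335\right) - 38439} = \frac{4043 + 42449}{\left(-10818 + 3335\right) - 38439} = \frac{46492}{-7483 - 38439} = \frac{46492}{-45922} = 46492 \left(- \frac{1}{45922}\right) = - \frac{23246}{22961}$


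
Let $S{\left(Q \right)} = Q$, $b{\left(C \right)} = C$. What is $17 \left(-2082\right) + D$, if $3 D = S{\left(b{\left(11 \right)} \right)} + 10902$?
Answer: $- \frac{95269}{3} \approx -31756.0$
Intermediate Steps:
$D = \frac{10913}{3}$ ($D = \frac{11 + 10902}{3} = \frac{1}{3} \cdot 10913 = \frac{10913}{3} \approx 3637.7$)
$17 \left(-2082\right) + D = 17 \left(-2082\right) + \frac{10913}{3} = -35394 + \frac{10913}{3} = - \frac{95269}{3}$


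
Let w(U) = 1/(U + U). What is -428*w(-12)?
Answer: 107/6 ≈ 17.833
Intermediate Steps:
w(U) = 1/(2*U)
-428*w(-12) = -214/(-12) = -214*(-1)/12 = -428*(-1/24) = 107/6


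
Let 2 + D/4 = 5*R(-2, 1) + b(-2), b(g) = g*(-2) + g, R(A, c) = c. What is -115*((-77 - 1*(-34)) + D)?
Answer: 2645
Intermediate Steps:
b(g) = -g (b(g) = -2*g + g = -g)
D = 20 (D = -8 + 4*(5*1 - 1*(-2)) = -8 + 4*(5 + 2) = -8 + 4*7 = -8 + 28 = 20)
-115*((-77 - 1*(-34)) + D) = -115*((-77 - 1*(-34)) + 20) = -115*((-77 + 34) + 20) = -115*(-43 + 20) = -115*(-23) = 2645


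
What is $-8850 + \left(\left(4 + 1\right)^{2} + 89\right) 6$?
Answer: $-8166$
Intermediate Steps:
$-8850 + \left(\left(4 + 1\right)^{2} + 89\right) 6 = -8850 + \left(5^{2} + 89\right) 6 = -8850 + \left(25 + 89\right) 6 = -8850 + 114 \cdot 6 = -8850 + 684 = -8166$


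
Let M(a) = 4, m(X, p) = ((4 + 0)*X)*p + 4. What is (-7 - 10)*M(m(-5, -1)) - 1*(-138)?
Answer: 70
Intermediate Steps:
m(X, p) = 4 + 4*X*p (m(X, p) = (4*X)*p + 4 = 4*X*p + 4 = 4 + 4*X*p)
(-7 - 10)*M(m(-5, -1)) - 1*(-138) = (-7 - 10)*4 - 1*(-138) = -17*4 + 138 = -68 + 138 = 70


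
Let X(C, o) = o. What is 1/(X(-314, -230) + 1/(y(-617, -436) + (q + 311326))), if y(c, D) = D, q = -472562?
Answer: -161672/37184561 ≈ -0.0043478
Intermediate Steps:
1/(X(-314, -230) + 1/(y(-617, -436) + (q + 311326))) = 1/(-230 + 1/(-436 + (-472562 + 311326))) = 1/(-230 + 1/(-436 - 161236)) = 1/(-230 + 1/(-161672)) = 1/(-230 - 1/161672) = 1/(-37184561/161672) = -161672/37184561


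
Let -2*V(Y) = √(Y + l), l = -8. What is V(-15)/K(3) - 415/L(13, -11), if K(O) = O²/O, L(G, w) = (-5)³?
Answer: 83/25 - I*√23/6 ≈ 3.32 - 0.7993*I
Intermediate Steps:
L(G, w) = -125
V(Y) = -√(-8 + Y)/2 (V(Y) = -√(Y - 8)/2 = -√(-8 + Y)/2)
K(O) = O
V(-15)/K(3) - 415/L(13, -11) = -√(-8 - 15)/2/3 - 415/(-125) = -I*√23/2*(⅓) - 415*(-1/125) = -I*√23/2*(⅓) + 83/25 = -I*√23/6 + 83/25 = 83/25 - I*√23/6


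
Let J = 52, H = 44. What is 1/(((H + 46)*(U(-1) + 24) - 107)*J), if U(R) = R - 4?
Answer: 1/83356 ≈ 1.1997e-5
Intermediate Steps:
U(R) = -4 + R
1/(((H + 46)*(U(-1) + 24) - 107)*J) = 1/(((44 + 46)*((-4 - 1) + 24) - 107)*52) = 1/((90*(-5 + 24) - 107)*52) = 1/((90*19 - 107)*52) = 1/((1710 - 107)*52) = 1/(1603*52) = 1/83356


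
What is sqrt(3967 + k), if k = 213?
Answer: 2*sqrt(1045) ≈ 64.653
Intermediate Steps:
sqrt(3967 + k) = sqrt(3967 + 213) = sqrt(4180) = 2*sqrt(1045)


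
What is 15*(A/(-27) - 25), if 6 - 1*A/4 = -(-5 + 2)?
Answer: -1145/3 ≈ -381.67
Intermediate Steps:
A = 12 (A = 24 - (-4)*(-5 + 2) = 24 - (-4)*(-3) = 24 - 4*3 = 24 - 12 = 12)
15*(A/(-27) - 25) = 15*(12/(-27) - 25) = 15*(12*(-1/27) - 25) = 15*(-4/9 - 25) = 15*(-229/9) = -1145/3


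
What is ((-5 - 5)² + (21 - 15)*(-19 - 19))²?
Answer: 16384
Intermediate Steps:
((-5 - 5)² + (21 - 15)*(-19 - 19))² = ((-10)² + 6*(-38))² = (100 - 228)² = (-128)² = 16384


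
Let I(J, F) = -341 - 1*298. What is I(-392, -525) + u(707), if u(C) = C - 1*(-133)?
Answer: 201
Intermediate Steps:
u(C) = 133 + C (u(C) = C + 133 = 133 + C)
I(J, F) = -639 (I(J, F) = -341 - 298 = -639)
I(-392, -525) + u(707) = -639 + (133 + 707) = -639 + 840 = 201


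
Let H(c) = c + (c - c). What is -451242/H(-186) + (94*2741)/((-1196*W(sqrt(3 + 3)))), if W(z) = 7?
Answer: 310822865/129766 ≈ 2395.3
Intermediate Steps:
H(c) = c (H(c) = c + 0 = c)
-451242/H(-186) + (94*2741)/((-1196*W(sqrt(3 + 3)))) = -451242/(-186) + (94*2741)/((-1196*7)) = -451242*(-1/186) + 257654/(-8372) = 75207/31 + 257654*(-1/8372) = 75207/31 - 128827/4186 = 310822865/129766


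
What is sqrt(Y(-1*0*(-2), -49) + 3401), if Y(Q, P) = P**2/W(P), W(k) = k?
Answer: 2*sqrt(838) ≈ 57.896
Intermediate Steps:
Y(Q, P) = P (Y(Q, P) = P**2/P = P)
sqrt(Y(-1*0*(-2), -49) + 3401) = sqrt(-49 + 3401) = sqrt(3352) = 2*sqrt(838)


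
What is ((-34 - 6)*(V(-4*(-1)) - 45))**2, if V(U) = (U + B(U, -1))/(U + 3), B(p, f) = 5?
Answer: 149817600/49 ≈ 3.0575e+6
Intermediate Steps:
V(U) = (5 + U)/(3 + U) (V(U) = (U + 5)/(U + 3) = (5 + U)/(3 + U))
((-34 - 6)*(V(-4*(-1)) - 45))**2 = ((-34 - 6)*((5 - 4*(-1))/(3 - 4*(-1)) - 45))**2 = (-40*((5 + 4)/(3 + 4) - 45))**2 = (-40*(9/7 - 45))**2 = (-40*(-306/7))**2 = (12240/7)**2 = 149817600/49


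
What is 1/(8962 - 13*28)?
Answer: 1/8598 ≈ 0.00011631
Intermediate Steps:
1/(8962 - 13*28) = 1/(8962 - 364) = 1/8598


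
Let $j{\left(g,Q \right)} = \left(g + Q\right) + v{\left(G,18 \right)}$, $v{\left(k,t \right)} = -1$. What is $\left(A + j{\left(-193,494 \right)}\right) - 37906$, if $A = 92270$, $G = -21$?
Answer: $54664$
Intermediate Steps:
$j{\left(g,Q \right)} = -1 + Q + g$ ($j{\left(g,Q \right)} = \left(g + Q\right) - 1 = \left(Q + g\right) - 1 = -1 + Q + g$)
$\left(A + j{\left(-193,494 \right)}\right) - 37906 = \left(92270 - -300\right) - 37906 = \left(92270 + 300\right) - 37906 = 92570 - 37906 = 54664$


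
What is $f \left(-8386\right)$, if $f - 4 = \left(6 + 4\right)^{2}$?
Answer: $-872144$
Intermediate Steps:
$f = 104$ ($f = 4 + \left(6 + 4\right)^{2} = 4 + 10^{2} = 4 + 100 = 104$)
$f \left(-8386\right) = 104 \left(-8386\right) = -872144$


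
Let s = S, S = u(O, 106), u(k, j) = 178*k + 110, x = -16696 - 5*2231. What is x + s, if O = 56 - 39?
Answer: -24715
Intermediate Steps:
O = 17
x = -27851 (x = -16696 - 1*11155 = -16696 - 11155 = -27851)
u(k, j) = 110 + 178*k
S = 3136 (S = 110 + 178*17 = 110 + 3026 = 3136)
s = 3136
x + s = -27851 + 3136 = -24715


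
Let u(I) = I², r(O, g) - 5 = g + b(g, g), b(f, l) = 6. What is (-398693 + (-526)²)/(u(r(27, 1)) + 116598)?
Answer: -122017/116742 ≈ -1.0452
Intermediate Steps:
r(O, g) = 11 + g (r(O, g) = 5 + (g + 6) = 5 + (6 + g) = 11 + g)
(-398693 + (-526)²)/(u(r(27, 1)) + 116598) = (-398693 + (-526)²)/((11 + 1)² + 116598) = (-398693 + 276676)/(12² + 116598) = -122017/(144 + 116598) = -122017/116742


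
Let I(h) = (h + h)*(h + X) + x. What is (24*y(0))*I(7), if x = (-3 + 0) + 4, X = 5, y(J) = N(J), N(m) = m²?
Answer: 0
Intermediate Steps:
y(J) = J²
x = 1 (x = -3 + 4 = 1)
I(h) = 1 + 2*h*(5 + h) (I(h) = (h + h)*(h + 5) + 1 = (2*h)*(5 + h) + 1 = 2*h*(5 + h) + 1 = 1 + 2*h*(5 + h))
(24*y(0))*I(7) = (24*0²)*(1 + 2*7² + 10*7) = (24*0)*(1 + 2*49 + 70) = 0*(1 + 98 + 70) = 0*169 = 0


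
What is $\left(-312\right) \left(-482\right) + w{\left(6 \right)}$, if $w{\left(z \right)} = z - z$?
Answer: $150384$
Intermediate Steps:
$w{\left(z \right)} = 0$
$\left(-312\right) \left(-482\right) + w{\left(6 \right)} = \left(-312\right) \left(-482\right) + 0 = 150384 + 0 = 150384$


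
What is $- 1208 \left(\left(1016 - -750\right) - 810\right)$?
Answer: $-1154848$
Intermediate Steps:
$- 1208 \left(\left(1016 - -750\right) - 810\right) = - 1208 \left(\left(1016 + 750\right) - 810\right) = - 1208 \left(1766 - 810\right) = \left(-1208\right) 956 = -1154848$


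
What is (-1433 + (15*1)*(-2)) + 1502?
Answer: 39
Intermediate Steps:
(-1433 + (15*1)*(-2)) + 1502 = (-1433 + 15*(-2)) + 1502 = (-1433 - 30) + 1502 = -1463 + 1502 = 39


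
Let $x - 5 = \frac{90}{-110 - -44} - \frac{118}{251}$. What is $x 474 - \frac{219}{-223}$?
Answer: $\frac{924651543}{615703} \approx 1501.8$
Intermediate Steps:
$x = \frac{8742}{2761}$ ($x = 5 + \left(\frac{90}{-110 - -44} - \frac{118}{251}\right) = 5 + \left(\frac{90}{-110 + 44} - \frac{118}{251}\right) = 5 + \left(\frac{90}{-66} - \frac{118}{251}\right) = 5 + \left(90 \left(- \frac{1}{66}\right) - \frac{118}{251}\right) = 5 - \frac{5063}{2761} = \frac{8742}{2761} \approx 3.1662$)
$x 474 - \frac{219}{-223} = \frac{8742}{2761} \cdot 474 - \frac{219}{-223} = \frac{4143708}{2761} - - \frac{219}{223} = \frac{4143708}{2761} + \frac{219}{223} = \frac{924651543}{615703}$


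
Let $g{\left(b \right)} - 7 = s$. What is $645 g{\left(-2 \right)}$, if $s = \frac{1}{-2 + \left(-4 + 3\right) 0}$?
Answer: $\frac{8385}{2} \approx 4192.5$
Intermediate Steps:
$s = - \frac{1}{2}$ ($s = \frac{1}{-2 - 0} = \frac{1}{-2 + 0} = \frac{1}{-2} = - \frac{1}{2} \approx -0.5$)
$g{\left(b \right)} = \frac{13}{2}$ ($g{\left(b \right)} = 7 - \frac{1}{2} = \frac{13}{2}$)
$645 g{\left(-2 \right)} = 645 \cdot \frac{13}{2} = \frac{8385}{2}$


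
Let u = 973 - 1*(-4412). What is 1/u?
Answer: 1/5385 ≈ 0.00018570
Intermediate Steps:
u = 5385 (u = 973 + 4412 = 5385)
1/u = 1/5385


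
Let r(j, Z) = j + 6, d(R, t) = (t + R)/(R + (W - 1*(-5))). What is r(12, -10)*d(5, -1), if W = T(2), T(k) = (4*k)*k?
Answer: 36/13 ≈ 2.7692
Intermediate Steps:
T(k) = 4*k**2
W = 16 (W = 4*2**2 = 4*4 = 16)
d(R, t) = (R + t)/(21 + R) (d(R, t) = (t + R)/(R + (16 - 1*(-5))) = (R + t)/(R + (16 + 5)) = (R + t)/(R + 21) = (R + t)/(21 + R))
r(j, Z) = 6 + j
r(12, -10)*d(5, -1) = (6 + 12)*((5 - 1)/(21 + 5)) = 18*(4/26) = 18*((1/26)*4) = 18*(2/13) = 36/13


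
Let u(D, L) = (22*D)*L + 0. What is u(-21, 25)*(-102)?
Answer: 1178100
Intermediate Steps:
u(D, L) = 22*D*L (u(D, L) = 22*D*L + 0 = 22*D*L)
u(-21, 25)*(-102) = (22*(-21)*25)*(-102) = -11550*(-102) = 1178100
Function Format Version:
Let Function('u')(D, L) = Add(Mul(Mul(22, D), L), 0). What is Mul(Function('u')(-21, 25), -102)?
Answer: 1178100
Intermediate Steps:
Function('u')(D, L) = Mul(22, D, L) (Function('u')(D, L) = Add(Mul(22, D, L), 0) = Mul(22, D, L))
Mul(Function('u')(-21, 25), -102) = Mul(Mul(22, -21, 25), -102) = Mul(-11550, -102) = 1178100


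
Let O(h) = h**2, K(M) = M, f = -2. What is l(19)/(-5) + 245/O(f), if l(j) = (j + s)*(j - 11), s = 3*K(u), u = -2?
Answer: 809/20 ≈ 40.450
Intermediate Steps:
s = -6 (s = 3*(-2) = -6)
l(j) = (-11 + j)*(-6 + j) (l(j) = (j - 6)*(j - 11) = (-6 + j)*(-11 + j) = (-11 + j)*(-6 + j))
l(19)/(-5) + 245/O(f) = (66 + 19**2 - 17*19)/(-5) + 245/((-2)**2) = (66 + 361 - 323)*(-1/5) + 245/4 = 104*(-1/5) + 245*(1/4) = -104/5 + 245/4 = 809/20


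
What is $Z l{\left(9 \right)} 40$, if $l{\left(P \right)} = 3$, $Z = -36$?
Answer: $-4320$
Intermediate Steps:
$Z l{\left(9 \right)} 40 = \left(-36\right) 3 \cdot 40 = \left(-108\right) 40 = -4320$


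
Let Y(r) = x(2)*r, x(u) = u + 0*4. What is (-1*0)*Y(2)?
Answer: 0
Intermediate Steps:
x(u) = u (x(u) = u + 0 = u)
Y(r) = 2*r
(-1*0)*Y(2) = (-1*0)*(2*2) = 0*4 = 0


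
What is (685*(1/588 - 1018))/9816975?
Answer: -82005871/1154476260 ≈ -0.071033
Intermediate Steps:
(685*(1/588 - 1018))/9816975 = (685*(1/588 - 1018))*(1/9816975) = (685*(-598583/588))*(1/9816975) = -410029355/588*1/9816975 = -82005871/1154476260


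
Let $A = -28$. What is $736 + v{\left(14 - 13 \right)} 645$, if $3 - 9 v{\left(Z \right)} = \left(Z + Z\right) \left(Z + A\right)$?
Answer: $4821$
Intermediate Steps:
$v{\left(Z \right)} = \frac{1}{3} - \frac{2 Z \left(-28 + Z\right)}{9}$ ($v{\left(Z \right)} = \frac{1}{3} - \frac{\left(Z + Z\right) \left(Z - 28\right)}{9} = \frac{1}{3} - \frac{2 Z \left(-28 + Z\right)}{9}$)
$736 + v{\left(14 - 13 \right)} 645 = 736 + \left(\frac{1}{3} - \frac{2 \left(14 - 13\right)^{2}}{9} + \frac{56 \left(14 - 13\right)}{9}\right) 645 = 736 + \left(\frac{1}{3} - \frac{2 \cdot 1^{2}}{9} + \frac{56}{9} \cdot 1\right) 645 = 736 + \left(\frac{1}{3} - \frac{2}{9} + \frac{56}{9}\right) 645 = 736 + \frac{19}{3} \cdot 645 = 736 + 4085 = 4821$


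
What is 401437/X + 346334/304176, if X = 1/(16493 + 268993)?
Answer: 17429991002854783/152088 ≈ 1.1460e+11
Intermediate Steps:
X = 1/285486 ≈ 3.5028e-6
401437/X + 346334/304176 = 401437/(1/285486) + 346334/304176 = 401437*285486 + 346334*(1/304176) = 114604643382 + 173167/152088 = 17429991002854783/152088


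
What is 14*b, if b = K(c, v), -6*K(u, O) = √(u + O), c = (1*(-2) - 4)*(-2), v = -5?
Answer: -7*√7/3 ≈ -6.1734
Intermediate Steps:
c = 12 (c = (-2 - 4)*(-2) = -6*(-2) = 12)
K(u, O) = -√(O + u)/6 (K(u, O) = -√(u + O)/6 = -√(O + u)/6)
b = -√7/6 (b = -√(-5 + 12)/6 = -√7/6 ≈ -0.44096)
14*b = 14*(-√7/6) = -7*√7/3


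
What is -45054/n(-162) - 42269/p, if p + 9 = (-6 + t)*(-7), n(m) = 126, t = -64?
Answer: -1499826/3367 ≈ -445.45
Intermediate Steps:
p = 481 (p = -9 + (-6 - 64)*(-7) = -9 - 70*(-7) = -9 + 490 = 481)
-45054/n(-162) - 42269/p = -45054/126 - 42269/481 = -45054*1/126 - 42269*1/481 = -2503/7 - 42269/481 = -1499826/3367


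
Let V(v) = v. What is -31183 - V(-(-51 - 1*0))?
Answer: -31234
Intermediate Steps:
-31183 - V(-(-51 - 1*0)) = -31183 - (-1)*(-51 - 1*0) = -31183 - (-1)*(-51 + 0) = -31183 - (-1)*(-51) = -31183 - 1*51 = -31183 - 51 = -31234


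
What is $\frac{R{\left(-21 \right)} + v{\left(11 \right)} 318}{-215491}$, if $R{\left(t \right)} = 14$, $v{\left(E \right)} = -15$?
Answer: $\frac{4756}{215491} \approx 0.022071$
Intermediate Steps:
$\frac{R{\left(-21 \right)} + v{\left(11 \right)} 318}{-215491} = \frac{14 - 4770}{-215491} = \left(14 - 4770\right) \left(- \frac{1}{215491}\right) = \left(-4756\right) \left(- \frac{1}{215491}\right) = \frac{4756}{215491}$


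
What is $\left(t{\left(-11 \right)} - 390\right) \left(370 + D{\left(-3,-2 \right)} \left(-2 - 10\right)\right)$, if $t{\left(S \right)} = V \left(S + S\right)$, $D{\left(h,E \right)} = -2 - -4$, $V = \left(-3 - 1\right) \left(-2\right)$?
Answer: $-195836$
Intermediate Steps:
$V = 8$ ($V = \left(-4\right) \left(-2\right) = 8$)
$D{\left(h,E \right)} = 2$ ($D{\left(h,E \right)} = -2 + 4 = 2$)
$t{\left(S \right)} = 16 S$ ($t{\left(S \right)} = 8 \left(S + S\right) = 8 \cdot 2 S = 16 S$)
$\left(t{\left(-11 \right)} - 390\right) \left(370 + D{\left(-3,-2 \right)} \left(-2 - 10\right)\right) = \left(16 \left(-11\right) - 390\right) \left(370 + 2 \left(-2 - 10\right)\right) = \left(-176 - 390\right) \left(370 + 2 \left(-12\right)\right) = - 566 \left(370 - 24\right) = \left(-566\right) 346 = -195836$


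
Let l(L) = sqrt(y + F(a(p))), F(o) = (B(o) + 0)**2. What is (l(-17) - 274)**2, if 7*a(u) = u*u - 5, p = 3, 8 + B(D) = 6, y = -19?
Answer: (274 - I*sqrt(15))**2 ≈ 75061.0 - 2122.4*I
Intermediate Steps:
B(D) = -2 (B(D) = -8 + 6 = -2)
a(u) = -5/7 + u**2/7 (a(u) = (u*u - 5)/7 = (u**2 - 5)/7 = (-5 + u**2)/7 = -5/7 + u**2/7)
F(o) = 4 (F(o) = (-2 + 0)**2 = (-2)**2 = 4)
l(L) = I*sqrt(15) (l(L) = sqrt(-19 + 4) = sqrt(-15) = I*sqrt(15))
(l(-17) - 274)**2 = (I*sqrt(15) - 274)**2 = (-274 + I*sqrt(15))**2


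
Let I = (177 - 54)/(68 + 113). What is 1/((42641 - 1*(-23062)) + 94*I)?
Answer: 181/11903805 ≈ 1.5205e-5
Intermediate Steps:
I = 123/181 ≈ 0.67956
1/((42641 - 1*(-23062)) + 94*I) = 1/((42641 - 1*(-23062)) + 94*(123/181)) = 1/((42641 + 23062) + 11562/181) = 1/(65703 + 11562/181) = 1/(11903805/181) = 181/11903805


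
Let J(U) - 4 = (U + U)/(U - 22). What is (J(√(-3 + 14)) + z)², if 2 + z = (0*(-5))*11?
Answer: 7232/1849 - 672*√11/1849 ≈ 2.7059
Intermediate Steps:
J(U) = 4 + 2*U/(-22 + U) (J(U) = 4 + (U + U)/(U - 22) = 4 + (2*U)/(-22 + U) = 4 + 2*U/(-22 + U))
z = -2 (z = -2 + (0*(-5))*11 = -2 + 0*11 = -2 + 0 = -2)
(J(√(-3 + 14)) + z)² = (2*(-44 + 3*√(-3 + 14))/(-22 + √(-3 + 14)) - 2)² = (2*(-44 + 3*√11)/(-22 + √11) - 2)² = (-2 + 2*(-44 + 3*√11)/(-22 + √11))²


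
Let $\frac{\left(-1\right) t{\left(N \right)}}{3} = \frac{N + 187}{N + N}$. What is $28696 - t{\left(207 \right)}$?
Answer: $\frac{1980221}{69} \approx 28699.0$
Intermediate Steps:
$t{\left(N \right)} = - \frac{3 \left(187 + N\right)}{2 N}$ ($t{\left(N \right)} = - 3 \frac{N + 187}{N + N} = - 3 \frac{187 + N}{2 N} = - \frac{3 \left(187 + N\right)}{2 N}$)
$28696 - t{\left(207 \right)} = 28696 - \frac{3 \left(-187 - 207\right)}{2 \cdot 207} = 28696 - \frac{3}{2} \cdot \frac{1}{207} \left(-187 - 207\right) = 28696 - \frac{3}{2} \cdot \frac{1}{207} \left(-394\right) = 28696 - - \frac{197}{69} = 28696 + \frac{197}{69} = \frac{1980221}{69}$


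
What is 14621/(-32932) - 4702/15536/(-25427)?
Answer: -721954424531/1626156934088 ≈ -0.44396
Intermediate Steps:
14621/(-32932) - 4702/15536/(-25427) = 14621*(-1/32932) - 4702*1/15536*(-1/25427) = -14621/32932 - 2351/7768*(-1/25427) = -14621/32932 + 2351/197516936 = -721954424531/1626156934088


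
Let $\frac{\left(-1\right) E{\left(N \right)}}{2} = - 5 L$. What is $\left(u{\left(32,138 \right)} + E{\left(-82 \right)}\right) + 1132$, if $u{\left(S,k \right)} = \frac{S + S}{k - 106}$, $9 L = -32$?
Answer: $\frac{9886}{9} \approx 1098.4$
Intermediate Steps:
$L = - \frac{32}{9}$ ($L = \frac{1}{9} \left(-32\right) = - \frac{32}{9} \approx -3.5556$)
$E{\left(N \right)} = - \frac{320}{9}$ ($E{\left(N \right)} = - 2 \left(\left(-5\right) \left(- \frac{32}{9}\right)\right) = \left(-2\right) \frac{160}{9} = - \frac{320}{9}$)
$u{\left(S,k \right)} = \frac{2 S}{-106 + k}$
$\left(u{\left(32,138 \right)} + E{\left(-82 \right)}\right) + 1132 = \left(2 \cdot 32 \frac{1}{-106 + 138} - \frac{320}{9}\right) + 1132 = \left(2 \cdot 32 \cdot \frac{1}{32} - \frac{320}{9}\right) + 1132 = \left(2 - \frac{320}{9}\right) + 1132 = - \frac{302}{9} + 1132 = \frac{9886}{9}$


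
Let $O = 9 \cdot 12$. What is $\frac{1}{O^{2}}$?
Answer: $\frac{1}{11664} \approx 8.5734 \cdot 10^{-5}$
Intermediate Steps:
$O = 108$
$\frac{1}{O^{2}} = \frac{1}{108^{2}} = \frac{1}{11664}$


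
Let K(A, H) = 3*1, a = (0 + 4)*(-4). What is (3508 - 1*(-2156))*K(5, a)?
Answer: 16992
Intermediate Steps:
a = -16 (a = 4*(-4) = -16)
K(A, H) = 3
(3508 - 1*(-2156))*K(5, a) = (3508 - 1*(-2156))*3 = (3508 + 2156)*3 = 5664*3 = 16992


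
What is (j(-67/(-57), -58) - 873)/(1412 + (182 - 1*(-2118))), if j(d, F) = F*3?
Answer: -1047/3712 ≈ -0.28206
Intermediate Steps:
j(d, F) = 3*F
(j(-67/(-57), -58) - 873)/(1412 + (182 - 1*(-2118))) = (3*(-58) - 873)/(1412 + (182 - 1*(-2118))) = (-174 - 873)/(1412 + (182 + 2118)) = -1047/(1412 + 2300) = -1047/3712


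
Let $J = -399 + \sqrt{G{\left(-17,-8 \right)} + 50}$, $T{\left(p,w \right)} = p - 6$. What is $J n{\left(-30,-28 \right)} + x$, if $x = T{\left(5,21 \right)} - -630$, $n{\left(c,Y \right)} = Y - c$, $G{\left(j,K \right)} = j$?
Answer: $-169 + 2 \sqrt{33} \approx -157.51$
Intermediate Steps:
$T{\left(p,w \right)} = -6 + p$ ($T{\left(p,w \right)} = p - 6 = -6 + p$)
$x = 629$ ($x = \left(-6 + 5\right) - -630 = -1 + 630 = 629$)
$J = -399 + \sqrt{33}$ ($J = -399 + \sqrt{-17 + 50} = -399 + \sqrt{33} \approx -393.26$)
$J n{\left(-30,-28 \right)} + x = \left(-399 + \sqrt{33}\right) \left(-28 - -30\right) + 629 = \left(-399 + \sqrt{33}\right) \left(-28 + 30\right) + 629 = \left(-399 + \sqrt{33}\right) 2 + 629 = \left(-798 + 2 \sqrt{33}\right) + 629 = -169 + 2 \sqrt{33}$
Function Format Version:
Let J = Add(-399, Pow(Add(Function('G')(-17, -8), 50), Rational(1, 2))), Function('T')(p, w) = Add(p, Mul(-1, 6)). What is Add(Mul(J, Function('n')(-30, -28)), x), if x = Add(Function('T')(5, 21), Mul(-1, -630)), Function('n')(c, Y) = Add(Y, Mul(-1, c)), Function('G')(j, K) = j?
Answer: Add(-169, Mul(2, Pow(33, Rational(1, 2)))) ≈ -157.51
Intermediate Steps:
Function('T')(p, w) = Add(-6, p) (Function('T')(p, w) = Add(p, -6) = Add(-6, p))
x = 629 (x = Add(Add(-6, 5), Mul(-1, -630)) = Add(-1, 630) = 629)
J = Add(-399, Pow(33, Rational(1, 2))) (J = Add(-399, Pow(Add(-17, 50), Rational(1, 2))) = Add(-399, Pow(33, Rational(1, 2))) ≈ -393.26)
Add(Mul(J, Function('n')(-30, -28)), x) = Add(Mul(Add(-399, Pow(33, Rational(1, 2))), Add(-28, Mul(-1, -30))), 629) = Add(Mul(Add(-399, Pow(33, Rational(1, 2))), Add(-28, 30)), 629) = Add(Mul(Add(-399, Pow(33, Rational(1, 2))), 2), 629) = Add(Add(-798, Mul(2, Pow(33, Rational(1, 2)))), 629) = Add(-169, Mul(2, Pow(33, Rational(1, 2))))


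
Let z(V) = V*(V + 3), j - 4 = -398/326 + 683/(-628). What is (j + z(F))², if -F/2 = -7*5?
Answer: 273793906077708025/10478388496 ≈ 2.6129e+7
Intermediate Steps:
F = 70 (F = -(-14)*5 = -2*(-35) = 70)
j = 173155/102364 (j = 4 + (-398/326 + 683/(-628)) = 4 + (-398*1/326 + 683*(-1/628)) = 4 + (-199/163 - 683/628) = 4 - 236301/102364 = 173155/102364 ≈ 1.6916)
z(V) = V*(3 + V)
(j + z(F))² = (173155/102364 + 70*(3 + 70))² = (173155/102364 + 70*73)² = (173155/102364 + 5110)² = (523253195/102364)² = 273793906077708025/10478388496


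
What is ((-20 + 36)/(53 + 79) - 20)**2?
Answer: 430336/1089 ≈ 395.17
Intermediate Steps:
((-20 + 36)/(53 + 79) - 20)**2 = (16/132 - 20)**2 = (16*(1/132) - 20)**2 = (4/33 - 20)**2 = (-656/33)**2 = 430336/1089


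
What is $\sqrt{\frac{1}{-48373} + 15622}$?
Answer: $\frac{\sqrt{9823879065}}{793} \approx 124.99$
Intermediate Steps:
$\sqrt{\frac{1}{-48373} + 15622} = \sqrt{- \frac{1}{48373} + 15622} = \sqrt{\frac{755683005}{48373}} = \frac{\sqrt{9823879065}}{793}$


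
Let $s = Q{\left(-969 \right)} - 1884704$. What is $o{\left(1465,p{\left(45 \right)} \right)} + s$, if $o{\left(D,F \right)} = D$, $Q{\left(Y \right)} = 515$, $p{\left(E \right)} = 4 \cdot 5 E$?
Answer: $-1882724$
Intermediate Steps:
$p{\left(E \right)} = 20 E$
$s = -1884189$ ($s = 515 - 1884704 = -1884189$)
$o{\left(1465,p{\left(45 \right)} \right)} + s = 1465 - 1884189 = -1882724$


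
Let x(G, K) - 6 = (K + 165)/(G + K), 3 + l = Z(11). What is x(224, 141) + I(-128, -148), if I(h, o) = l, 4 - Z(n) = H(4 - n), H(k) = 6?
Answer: 671/365 ≈ 1.8384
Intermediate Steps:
Z(n) = -2 (Z(n) = 4 - 1*6 = 4 - 6 = -2)
l = -5 (l = -3 - 2 = -5)
I(h, o) = -5
x(G, K) = 6 + (165 + K)/(G + K) (x(G, K) = 6 + (K + 165)/(G + K) = 6 + (165 + K)/(G + K))
x(224, 141) + I(-128, -148) = (165 + 6*224 + 7*141)/(224 + 141) - 5 = (165 + 1344 + 987)/365 - 5 = (1/365)*2496 - 5 = 2496/365 - 5 = 671/365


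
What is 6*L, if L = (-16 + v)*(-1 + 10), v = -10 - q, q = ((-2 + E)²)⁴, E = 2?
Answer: -1404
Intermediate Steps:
q = 0 (q = ((-2 + 2)²)⁴ = (0²)⁴ = 0⁴ = 0)
v = -10 (v = -10 - 1*0 = -10 + 0 = -10)
L = -234 (L = (-16 - 10)*(-1 + 10) = -26*9 = -234)
6*L = 6*(-234) = -1404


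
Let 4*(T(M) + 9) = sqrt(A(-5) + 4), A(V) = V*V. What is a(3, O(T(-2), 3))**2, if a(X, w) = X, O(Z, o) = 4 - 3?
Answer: 9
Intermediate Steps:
A(V) = V**2
T(M) = -9 + sqrt(29)/4 (T(M) = -9 + sqrt((-5)**2 + 4)/4 = -9 + sqrt(25 + 4)/4 = -9 + sqrt(29)/4)
O(Z, o) = 1
a(3, O(T(-2), 3))**2 = 3**2 = 9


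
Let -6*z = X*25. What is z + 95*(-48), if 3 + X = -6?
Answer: -9045/2 ≈ -4522.5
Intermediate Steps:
X = -9 (X = -3 - 6 = -9)
z = 75/2 (z = -(-3)*25/2 = -⅙*(-225) = 75/2 ≈ 37.500)
z + 95*(-48) = 75/2 + 95*(-48) = 75/2 - 4560 = -9045/2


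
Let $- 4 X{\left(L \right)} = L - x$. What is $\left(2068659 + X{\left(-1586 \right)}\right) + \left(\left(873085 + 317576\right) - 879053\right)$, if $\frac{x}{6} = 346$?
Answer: $\frac{4762365}{2} \approx 2.3812 \cdot 10^{6}$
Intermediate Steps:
$x = 2076$ ($x = 6 \cdot 346 = 2076$)
$X{\left(L \right)} = 519 - \frac{L}{4}$ ($X{\left(L \right)} = - \frac{L - 2076}{4} = - \frac{-2076 + L}{4} = 519 - \frac{L}{4}$)
$\left(2068659 + X{\left(-1586 \right)}\right) + \left(\left(873085 + 317576\right) - 879053\right) = \left(2068659 + \left(519 - - \frac{793}{2}\right)\right) + \left(\left(873085 + 317576\right) - 879053\right) = \left(2068659 + \left(519 + \frac{793}{2}\right)\right) + \left(1190661 - 879053\right) = \left(2068659 + \frac{1831}{2}\right) + 311608 = \frac{4139149}{2} + 311608 = \frac{4762365}{2}$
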